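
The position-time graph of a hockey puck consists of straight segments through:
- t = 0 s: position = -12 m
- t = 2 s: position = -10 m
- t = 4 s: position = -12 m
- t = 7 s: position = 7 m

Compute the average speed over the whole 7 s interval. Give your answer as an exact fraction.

Average speed = (total path length)/(elapsed time); on a piecewise-linear x-t graph the path length is Σ|Δx|.
0–2 s: |Δx| = |-10 − -12| = 2 m
2–4 s: |Δx| = |-12 − -10| = 2 m
4–7 s: |Δx| = |7 − -12| = 19 m
Total path = 23 m; average speed = 23/7 = 23/7 m/s.

23/7 m/s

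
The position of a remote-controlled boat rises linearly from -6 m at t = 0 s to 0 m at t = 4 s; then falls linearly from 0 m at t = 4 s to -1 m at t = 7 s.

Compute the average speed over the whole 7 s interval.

1 m/s

Average speed = (total path length)/(elapsed time); on a piecewise-linear x-t graph the path length is Σ|Δx|.
0–4 s: |Δx| = |0 − -6| = 6 m
4–7 s: |Δx| = |-1 − 0| = 1 m
Total path = 7 m; average speed = 7/7 = 1 m/s.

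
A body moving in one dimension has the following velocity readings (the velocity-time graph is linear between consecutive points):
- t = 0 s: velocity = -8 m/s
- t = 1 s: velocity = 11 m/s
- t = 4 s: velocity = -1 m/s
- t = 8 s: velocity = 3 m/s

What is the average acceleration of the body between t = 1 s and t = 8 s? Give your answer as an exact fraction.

-8/7 m/s²

Average acceleration = Δv/Δt = (3 − 11)/(8 − 1) = -8/7 m/s².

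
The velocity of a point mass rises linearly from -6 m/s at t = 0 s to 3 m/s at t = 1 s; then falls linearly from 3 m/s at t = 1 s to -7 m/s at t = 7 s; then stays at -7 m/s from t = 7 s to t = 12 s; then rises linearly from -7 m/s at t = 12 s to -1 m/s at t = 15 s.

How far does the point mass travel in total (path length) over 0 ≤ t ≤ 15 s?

Distance (not displacement) is the total path length: add the absolute areas under v-t.
0–1 s: v = 0 at t = 2/3 s; triangle areas 2 + 0.5 = 2.5 m
1–7 s: v = 0 at t = 2.8 s; triangle areas 2.7 + 14.7 = 17.4 m
7–12 s: |-7| × 5 = 35 m
12–15 s: |½(-7 + -1)(3)| = 12 m
Total distance = 66.9 m

66.9 m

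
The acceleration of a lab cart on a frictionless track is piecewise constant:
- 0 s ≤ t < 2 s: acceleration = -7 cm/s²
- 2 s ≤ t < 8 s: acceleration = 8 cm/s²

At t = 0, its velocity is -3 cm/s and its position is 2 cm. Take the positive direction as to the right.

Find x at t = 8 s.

On each constant-a segment, Δv = aΔt and Δx = v₀Δt + ½aΔt²; chain segment to segment.
0–2 s: v starts -3 cm/s; Δx = -3·2 + ½·-7·2² = -20 cm; v ends -17 cm/s.
2–8 s: v starts -17 cm/s; Δx = -17·6 + ½·8·6² = 42 cm; v ends 31 cm/s.
x(8) = 2 + Σ Δx = 24 cm.

24 cm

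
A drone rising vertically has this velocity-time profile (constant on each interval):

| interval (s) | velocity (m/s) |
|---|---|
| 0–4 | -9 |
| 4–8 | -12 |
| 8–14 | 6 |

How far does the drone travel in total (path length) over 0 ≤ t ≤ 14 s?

Distance (not displacement) is the total path length: add the absolute areas under v-t.
0–4 s: |-9| × 4 = 36 m
4–8 s: |-12| × 4 = 48 m
8–14 s: |6| × 6 = 36 m
Total distance = 120 m

120 m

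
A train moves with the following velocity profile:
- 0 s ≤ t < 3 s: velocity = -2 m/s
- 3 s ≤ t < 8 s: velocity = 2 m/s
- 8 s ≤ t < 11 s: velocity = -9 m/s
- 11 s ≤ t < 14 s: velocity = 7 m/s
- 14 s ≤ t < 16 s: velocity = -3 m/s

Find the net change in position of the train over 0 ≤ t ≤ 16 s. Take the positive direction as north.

Net displacement equals the area under the velocity-time graph (areas below the axis count negative).
0–3 s: -2 × 3 = -6 m
3–8 s: 2 × 5 = 10 m
8–11 s: -9 × 3 = -27 m
11–14 s: 7 × 3 = 21 m
14–16 s: -3 × 2 = -6 m
Net displacement = -8 m

-8 m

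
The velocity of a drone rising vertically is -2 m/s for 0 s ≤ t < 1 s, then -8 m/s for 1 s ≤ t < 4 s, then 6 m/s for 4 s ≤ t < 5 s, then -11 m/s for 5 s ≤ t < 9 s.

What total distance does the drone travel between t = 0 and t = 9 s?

76 m

Total distance travelled is ∫|v| dt — sum the magnitudes of each area piece.
0–1 s: |-2| × 1 = 2 m
1–4 s: |-8| × 3 = 24 m
4–5 s: |6| × 1 = 6 m
5–9 s: |-11| × 4 = 44 m
Total distance = 76 m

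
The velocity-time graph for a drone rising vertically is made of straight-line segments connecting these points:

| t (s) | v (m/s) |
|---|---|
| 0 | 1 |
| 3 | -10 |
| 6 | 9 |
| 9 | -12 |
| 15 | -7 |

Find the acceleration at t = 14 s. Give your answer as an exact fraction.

Acceleration is the slope of the v-t graph on 9–15 s: (-7 − -12)/(15 − 9) = 5/6 m/s².

5/6 m/s²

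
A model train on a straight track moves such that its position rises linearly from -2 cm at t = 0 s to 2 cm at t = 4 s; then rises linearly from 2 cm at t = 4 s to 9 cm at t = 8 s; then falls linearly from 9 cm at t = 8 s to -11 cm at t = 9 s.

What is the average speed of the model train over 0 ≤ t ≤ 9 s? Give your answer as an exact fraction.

31/9 cm/s

Average speed = (total path length)/(elapsed time); on a piecewise-linear x-t graph the path length is Σ|Δx|.
0–4 s: |Δx| = |2 − -2| = 4 cm
4–8 s: |Δx| = |9 − 2| = 7 cm
8–9 s: |Δx| = |-11 − 9| = 20 cm
Total path = 31 cm; average speed = 31/9 = 31/9 cm/s.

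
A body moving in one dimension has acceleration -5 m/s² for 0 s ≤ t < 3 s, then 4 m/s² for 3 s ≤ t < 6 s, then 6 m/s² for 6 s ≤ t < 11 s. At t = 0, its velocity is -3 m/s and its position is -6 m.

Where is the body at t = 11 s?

On each constant-a segment, Δv = aΔt and Δx = v₀Δt + ½aΔt²; chain segment to segment.
0–3 s: v starts -3 m/s; Δx = -3·3 + ½·-5·3² = -31.5 m; v ends -18 m/s.
3–6 s: v starts -18 m/s; Δx = -18·3 + ½·4·3² = -36 m; v ends -6 m/s.
6–11 s: v starts -6 m/s; Δx = -6·5 + ½·6·5² = 45 m; v ends 24 m/s.
x(11) = -6 + Σ Δx = -28.5 m.

-28.5 m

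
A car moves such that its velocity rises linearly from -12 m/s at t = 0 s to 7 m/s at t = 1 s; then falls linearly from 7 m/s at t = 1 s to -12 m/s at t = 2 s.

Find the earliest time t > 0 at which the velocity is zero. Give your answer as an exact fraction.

v changes sign on 0–1 s (from -12 to 7); the graph is linear there, so v = 0 at t = 0 + (12)·(1 − 0)/(7 − -12) = 12/19 s.

t = 12/19 s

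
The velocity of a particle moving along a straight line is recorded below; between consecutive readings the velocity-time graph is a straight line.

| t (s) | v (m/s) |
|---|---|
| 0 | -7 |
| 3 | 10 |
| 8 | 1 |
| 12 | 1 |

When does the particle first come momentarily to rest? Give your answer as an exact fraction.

t = 21/17 s

v changes sign on 0–3 s (from -7 to 10); the graph is linear there, so v = 0 at t = 0 + (7)·(3 − 0)/(10 − -7) = 21/17 s.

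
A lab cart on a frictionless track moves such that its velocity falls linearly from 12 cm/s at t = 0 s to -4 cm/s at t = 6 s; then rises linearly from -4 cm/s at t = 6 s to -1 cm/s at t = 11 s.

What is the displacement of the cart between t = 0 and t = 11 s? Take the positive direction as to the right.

11.5 cm

Displacement is the signed area under the v-t curve.
0–6 s: ½(12 + -4)(6) = 24 cm
6–11 s: ½(-4 + -1)(5) = -12.5 cm
Net displacement = 11.5 cm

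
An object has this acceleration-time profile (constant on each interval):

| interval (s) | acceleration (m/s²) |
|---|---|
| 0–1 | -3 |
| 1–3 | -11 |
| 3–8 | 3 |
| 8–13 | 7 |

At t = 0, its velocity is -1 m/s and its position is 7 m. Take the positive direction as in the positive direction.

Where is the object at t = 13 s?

On each constant-a segment, Δv = aΔt and Δx = v₀Δt + ½aΔt²; chain segment to segment.
0–1 s: v starts -1 m/s; Δx = -1·1 + ½·-3·1² = -2.5 m; v ends -4 m/s.
1–3 s: v starts -4 m/s; Δx = -4·2 + ½·-11·2² = -30 m; v ends -26 m/s.
3–8 s: v starts -26 m/s; Δx = -26·5 + ½·3·5² = -92.5 m; v ends -11 m/s.
8–13 s: v starts -11 m/s; Δx = -11·5 + ½·7·5² = 32.5 m; v ends 24 m/s.
x(13) = 7 + Σ Δx = -85.5 m.

-85.5 m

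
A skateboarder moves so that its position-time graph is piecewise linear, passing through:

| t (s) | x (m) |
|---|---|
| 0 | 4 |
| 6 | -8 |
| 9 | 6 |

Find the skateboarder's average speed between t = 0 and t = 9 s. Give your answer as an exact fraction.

26/9 m/s

Average speed = (total path length)/(elapsed time); on a piecewise-linear x-t graph the path length is Σ|Δx|.
0–6 s: |Δx| = |-8 − 4| = 12 m
6–9 s: |Δx| = |6 − -8| = 14 m
Total path = 26 m; average speed = 26/9 = 26/9 m/s.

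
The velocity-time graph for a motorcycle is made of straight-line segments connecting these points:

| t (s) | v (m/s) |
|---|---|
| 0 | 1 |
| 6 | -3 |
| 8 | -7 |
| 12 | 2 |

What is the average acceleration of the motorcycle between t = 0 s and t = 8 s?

Average acceleration = Δv/Δt = (-7 − 1)/(8 − 0) = -1 m/s².

-1 m/s²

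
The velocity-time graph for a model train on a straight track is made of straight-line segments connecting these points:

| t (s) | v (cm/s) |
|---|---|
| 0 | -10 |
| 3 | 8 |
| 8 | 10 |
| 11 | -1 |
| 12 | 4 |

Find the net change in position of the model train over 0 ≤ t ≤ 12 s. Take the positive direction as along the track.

Displacement is the signed area under the v-t curve.
0–3 s: ½(-10 + 8)(3) = -3 cm
3–8 s: ½(8 + 10)(5) = 45 cm
8–11 s: ½(10 + -1)(3) = 13.5 cm
11–12 s: ½(-1 + 4)(1) = 1.5 cm
Net displacement = 57 cm

57 cm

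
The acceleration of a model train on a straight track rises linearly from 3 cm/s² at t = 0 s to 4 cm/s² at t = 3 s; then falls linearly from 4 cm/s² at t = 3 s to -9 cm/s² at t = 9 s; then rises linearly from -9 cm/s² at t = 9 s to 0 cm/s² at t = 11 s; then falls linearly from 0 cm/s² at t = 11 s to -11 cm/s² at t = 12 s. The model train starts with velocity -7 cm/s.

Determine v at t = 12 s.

Δv equals the area under the a-t graph; then v = v₀ + Δv.
0–3 s: ½(3 + 4)(3) = 10.5 cm/s
3–9 s: ½(4 + -9)(6) = -15 cm/s
9–11 s: ½(-9 + 0)(2) = -9 cm/s
11–12 s: ½(0 + -11)(1) = -5.5 cm/s
Δv = -19 cm/s, so v(12) = -7 + (-19) = -26 cm/s.

-26 cm/s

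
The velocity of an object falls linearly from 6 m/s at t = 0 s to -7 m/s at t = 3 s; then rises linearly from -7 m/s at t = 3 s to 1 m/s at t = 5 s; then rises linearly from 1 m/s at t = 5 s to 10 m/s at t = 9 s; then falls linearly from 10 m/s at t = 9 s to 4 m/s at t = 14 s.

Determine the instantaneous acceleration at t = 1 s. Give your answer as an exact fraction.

Acceleration is the slope of the v-t graph on 0–3 s: (-7 − 6)/(3 − 0) = -13/3 m/s².

-13/3 m/s²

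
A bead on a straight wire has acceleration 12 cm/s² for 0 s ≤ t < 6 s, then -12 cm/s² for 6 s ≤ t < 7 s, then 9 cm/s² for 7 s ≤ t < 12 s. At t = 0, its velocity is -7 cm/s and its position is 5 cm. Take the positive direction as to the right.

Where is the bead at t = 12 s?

On each constant-a segment, Δv = aΔt and Δx = v₀Δt + ½aΔt²; chain segment to segment.
0–6 s: v starts -7 cm/s; Δx = -7·6 + ½·12·6² = 174 cm; v ends 65 cm/s.
6–7 s: v starts 65 cm/s; Δx = 65·1 + ½·-12·1² = 59 cm; v ends 53 cm/s.
7–12 s: v starts 53 cm/s; Δx = 53·5 + ½·9·5² = 377.5 cm; v ends 98 cm/s.
x(12) = 5 + Σ Δx = 615.5 cm.

615.5 cm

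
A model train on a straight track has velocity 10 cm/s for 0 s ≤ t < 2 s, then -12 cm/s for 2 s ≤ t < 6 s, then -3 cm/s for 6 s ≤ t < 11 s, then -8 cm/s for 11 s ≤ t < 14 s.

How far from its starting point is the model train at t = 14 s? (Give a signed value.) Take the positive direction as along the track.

Displacement is the signed area under the v-t curve.
0–2 s: 10 × 2 = 20 cm
2–6 s: -12 × 4 = -48 cm
6–11 s: -3 × 5 = -15 cm
11–14 s: -8 × 3 = -24 cm
Net displacement = -67 cm

-67 cm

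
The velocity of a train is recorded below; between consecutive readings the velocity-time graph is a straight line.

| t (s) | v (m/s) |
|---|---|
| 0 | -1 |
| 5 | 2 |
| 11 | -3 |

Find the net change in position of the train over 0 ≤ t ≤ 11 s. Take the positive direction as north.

Net displacement equals the area under the velocity-time graph (areas below the axis count negative).
0–5 s: ½(-1 + 2)(5) = 2.5 m
5–11 s: ½(2 + -3)(6) = -3 m
Net displacement = -0.5 m

-0.5 m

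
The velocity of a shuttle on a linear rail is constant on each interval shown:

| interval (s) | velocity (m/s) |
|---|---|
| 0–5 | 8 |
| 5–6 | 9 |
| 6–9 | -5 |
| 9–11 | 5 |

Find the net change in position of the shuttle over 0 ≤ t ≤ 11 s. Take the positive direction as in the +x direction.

44 m

Displacement is the signed area under the v-t curve.
0–5 s: 8 × 5 = 40 m
5–6 s: 9 × 1 = 9 m
6–9 s: -5 × 3 = -15 m
9–11 s: 5 × 2 = 10 m
Net displacement = 44 m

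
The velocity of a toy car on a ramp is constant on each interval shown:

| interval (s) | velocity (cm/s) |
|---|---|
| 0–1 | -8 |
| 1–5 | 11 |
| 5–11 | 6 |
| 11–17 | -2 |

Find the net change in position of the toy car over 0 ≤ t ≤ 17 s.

Net displacement equals the area under the velocity-time graph (areas below the axis count negative).
0–1 s: -8 × 1 = -8 cm
1–5 s: 11 × 4 = 44 cm
5–11 s: 6 × 6 = 36 cm
11–17 s: -2 × 6 = -12 cm
Net displacement = 60 cm

60 cm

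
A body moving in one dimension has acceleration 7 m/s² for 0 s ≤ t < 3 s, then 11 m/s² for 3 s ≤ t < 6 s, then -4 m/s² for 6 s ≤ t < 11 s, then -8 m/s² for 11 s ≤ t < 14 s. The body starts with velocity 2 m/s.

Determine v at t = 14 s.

12 m/s

Δv equals the area under the a-t graph; then v = v₀ + Δv.
0–3 s: 7 × 3 = 21 m/s
3–6 s: 11 × 3 = 33 m/s
6–11 s: -4 × 5 = -20 m/s
11–14 s: -8 × 3 = -24 m/s
Δv = 10 m/s, so v(14) = 2 + (10) = 12 m/s.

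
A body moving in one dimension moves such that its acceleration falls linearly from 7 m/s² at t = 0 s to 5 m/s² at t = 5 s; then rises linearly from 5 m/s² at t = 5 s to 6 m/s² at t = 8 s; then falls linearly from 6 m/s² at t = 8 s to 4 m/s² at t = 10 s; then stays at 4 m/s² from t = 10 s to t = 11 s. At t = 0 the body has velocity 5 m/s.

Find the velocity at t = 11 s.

65.5 m/s

Δv equals the area under the a-t graph; then v = v₀ + Δv.
0–5 s: ½(7 + 5)(5) = 30 m/s
5–8 s: ½(5 + 6)(3) = 16.5 m/s
8–10 s: ½(6 + 4)(2) = 10 m/s
10–11 s: 4 × 1 = 4 m/s
Δv = 60.5 m/s, so v(11) = 5 + (60.5) = 65.5 m/s.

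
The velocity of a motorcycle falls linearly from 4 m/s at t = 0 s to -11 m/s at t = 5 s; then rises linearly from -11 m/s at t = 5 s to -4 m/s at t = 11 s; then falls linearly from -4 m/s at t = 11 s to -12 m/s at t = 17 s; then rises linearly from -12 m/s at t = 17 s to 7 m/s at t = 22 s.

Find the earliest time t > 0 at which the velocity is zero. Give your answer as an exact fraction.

v changes sign on 0–5 s (from 4 to -11); the graph is linear there, so v = 0 at t = 0 + (-4)·(5 − 0)/(-11 − 4) = 4/3 s.

t = 4/3 s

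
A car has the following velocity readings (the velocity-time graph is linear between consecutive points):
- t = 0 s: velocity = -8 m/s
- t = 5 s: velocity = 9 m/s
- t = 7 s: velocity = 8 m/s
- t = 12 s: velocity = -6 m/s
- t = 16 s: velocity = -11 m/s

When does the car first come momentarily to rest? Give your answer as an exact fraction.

t = 40/17 s

v changes sign on 0–5 s (from -8 to 9); the graph is linear there, so v = 0 at t = 0 + (8)·(5 − 0)/(9 − -8) = 40/17 s.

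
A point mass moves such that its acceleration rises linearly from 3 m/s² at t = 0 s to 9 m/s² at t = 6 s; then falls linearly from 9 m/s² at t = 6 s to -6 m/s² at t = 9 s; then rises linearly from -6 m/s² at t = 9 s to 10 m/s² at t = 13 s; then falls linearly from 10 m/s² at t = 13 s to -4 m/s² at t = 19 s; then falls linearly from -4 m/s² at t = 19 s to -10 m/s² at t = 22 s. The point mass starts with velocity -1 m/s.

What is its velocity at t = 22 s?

44.5 m/s

Δv equals the area under the a-t graph; then v = v₀ + Δv.
0–6 s: ½(3 + 9)(6) = 36 m/s
6–9 s: ½(9 + -6)(3) = 4.5 m/s
9–13 s: ½(-6 + 10)(4) = 8 m/s
13–19 s: ½(10 + -4)(6) = 18 m/s
19–22 s: ½(-4 + -10)(3) = -21 m/s
Δv = 45.5 m/s, so v(22) = -1 + (45.5) = 44.5 m/s.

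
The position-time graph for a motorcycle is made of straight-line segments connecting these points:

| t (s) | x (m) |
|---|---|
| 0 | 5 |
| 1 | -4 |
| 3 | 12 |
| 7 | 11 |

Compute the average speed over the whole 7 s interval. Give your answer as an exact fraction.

26/7 m/s

Average speed = (total path length)/(elapsed time); on a piecewise-linear x-t graph the path length is Σ|Δx|.
0–1 s: |Δx| = |-4 − 5| = 9 m
1–3 s: |Δx| = |12 − -4| = 16 m
3–7 s: |Δx| = |11 − 12| = 1 m
Total path = 26 m; average speed = 26/7 = 26/7 m/s.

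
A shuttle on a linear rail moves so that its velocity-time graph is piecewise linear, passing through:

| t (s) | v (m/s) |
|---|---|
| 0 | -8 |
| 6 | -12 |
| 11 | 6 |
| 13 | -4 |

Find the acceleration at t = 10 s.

3.6 m/s²

Acceleration is the slope of the v-t graph on 6–11 s: (6 − -12)/(11 − 6) = 3.6 m/s².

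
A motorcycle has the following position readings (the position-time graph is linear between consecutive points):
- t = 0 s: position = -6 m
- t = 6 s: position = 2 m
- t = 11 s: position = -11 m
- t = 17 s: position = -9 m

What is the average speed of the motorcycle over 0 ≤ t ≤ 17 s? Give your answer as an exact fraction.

23/17 m/s

Average speed = (total path length)/(elapsed time); on a piecewise-linear x-t graph the path length is Σ|Δx|.
0–6 s: |Δx| = |2 − -6| = 8 m
6–11 s: |Δx| = |-11 − 2| = 13 m
11–17 s: |Δx| = |-9 − -11| = 2 m
Total path = 23 m; average speed = 23/17 = 23/17 m/s.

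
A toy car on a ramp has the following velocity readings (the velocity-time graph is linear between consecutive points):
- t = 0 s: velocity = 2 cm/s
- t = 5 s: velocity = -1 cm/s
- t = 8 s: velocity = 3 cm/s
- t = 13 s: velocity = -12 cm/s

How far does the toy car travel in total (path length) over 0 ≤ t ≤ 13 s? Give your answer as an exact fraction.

Total distance travelled is ∫|v| dt — sum the magnitudes of each area piece.
0–5 s: v = 0 at t = 10/3 s; triangle areas 10/3 + 5/6 = 25/6 cm
5–8 s: v = 0 at t = 5.75 s; triangle areas 0.375 + 3.375 = 3.75 cm
8–13 s: v = 0 at t = 9 s; triangle areas 1.5 + 24 = 25.5 cm
Total distance = 401/12 cm

401/12 cm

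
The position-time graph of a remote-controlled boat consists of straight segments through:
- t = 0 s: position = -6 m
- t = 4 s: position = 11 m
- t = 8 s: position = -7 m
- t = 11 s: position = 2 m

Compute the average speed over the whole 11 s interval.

4 m/s

Average speed = (total path length)/(elapsed time); on a piecewise-linear x-t graph the path length is Σ|Δx|.
0–4 s: |Δx| = |11 − -6| = 17 m
4–8 s: |Δx| = |-7 − 11| = 18 m
8–11 s: |Δx| = |2 − -7| = 9 m
Total path = 44 m; average speed = 44/11 = 4 m/s.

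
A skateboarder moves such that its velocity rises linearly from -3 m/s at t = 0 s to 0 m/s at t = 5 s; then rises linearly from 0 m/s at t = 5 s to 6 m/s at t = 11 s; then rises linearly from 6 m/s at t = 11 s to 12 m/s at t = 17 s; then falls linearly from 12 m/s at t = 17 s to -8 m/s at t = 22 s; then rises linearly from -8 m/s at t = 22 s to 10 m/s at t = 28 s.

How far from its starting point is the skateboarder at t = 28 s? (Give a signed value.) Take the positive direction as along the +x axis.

80.5 m

Displacement is the signed area under the v-t curve.
0–5 s: ½(-3 + 0)(5) = -7.5 m
5–11 s: ½(0 + 6)(6) = 18 m
11–17 s: ½(6 + 12)(6) = 54 m
17–22 s: ½(12 + -8)(5) = 10 m
22–28 s: ½(-8 + 10)(6) = 6 m
Net displacement = 80.5 m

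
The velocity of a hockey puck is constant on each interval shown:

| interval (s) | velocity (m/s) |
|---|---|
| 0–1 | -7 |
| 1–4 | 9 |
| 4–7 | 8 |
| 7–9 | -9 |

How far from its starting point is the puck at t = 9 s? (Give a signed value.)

26 m

Net displacement equals the area under the velocity-time graph (areas below the axis count negative).
0–1 s: -7 × 1 = -7 m
1–4 s: 9 × 3 = 27 m
4–7 s: 8 × 3 = 24 m
7–9 s: -9 × 2 = -18 m
Net displacement = 26 m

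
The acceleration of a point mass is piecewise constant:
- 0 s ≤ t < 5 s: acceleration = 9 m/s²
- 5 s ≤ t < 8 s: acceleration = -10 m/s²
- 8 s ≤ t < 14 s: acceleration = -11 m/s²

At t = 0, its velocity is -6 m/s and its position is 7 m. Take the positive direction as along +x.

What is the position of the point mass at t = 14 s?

17.5 m

On each constant-a segment, Δv = aΔt and Δx = v₀Δt + ½aΔt²; chain segment to segment.
0–5 s: v starts -6 m/s; Δx = -6·5 + ½·9·5² = 82.5 m; v ends 39 m/s.
5–8 s: v starts 39 m/s; Δx = 39·3 + ½·-10·3² = 72 m; v ends 9 m/s.
8–14 s: v starts 9 m/s; Δx = 9·6 + ½·-11·6² = -144 m; v ends -57 m/s.
x(14) = 7 + Σ Δx = 17.5 m.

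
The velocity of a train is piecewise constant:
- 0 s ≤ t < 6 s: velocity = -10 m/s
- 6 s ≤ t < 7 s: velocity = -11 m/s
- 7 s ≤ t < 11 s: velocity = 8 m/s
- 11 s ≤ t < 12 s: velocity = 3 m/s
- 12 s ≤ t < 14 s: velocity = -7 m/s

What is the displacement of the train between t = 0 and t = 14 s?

Net displacement equals the area under the velocity-time graph (areas below the axis count negative).
0–6 s: -10 × 6 = -60 m
6–7 s: -11 × 1 = -11 m
7–11 s: 8 × 4 = 32 m
11–12 s: 3 × 1 = 3 m
12–14 s: -7 × 2 = -14 m
Net displacement = -50 m

-50 m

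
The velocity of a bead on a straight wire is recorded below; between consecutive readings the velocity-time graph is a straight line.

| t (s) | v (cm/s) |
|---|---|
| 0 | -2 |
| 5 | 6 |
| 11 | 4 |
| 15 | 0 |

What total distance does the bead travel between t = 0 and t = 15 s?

Distance (not displacement) is the total path length: add the absolute areas under v-t.
0–5 s: v = 0 at t = 1.25 s; triangle areas 1.25 + 11.25 = 12.5 cm
5–11 s: |½(6 + 4)(6)| = 30 cm
11–15 s: |½(4 + 0)(4)| = 8 cm
Total distance = 50.5 cm

50.5 cm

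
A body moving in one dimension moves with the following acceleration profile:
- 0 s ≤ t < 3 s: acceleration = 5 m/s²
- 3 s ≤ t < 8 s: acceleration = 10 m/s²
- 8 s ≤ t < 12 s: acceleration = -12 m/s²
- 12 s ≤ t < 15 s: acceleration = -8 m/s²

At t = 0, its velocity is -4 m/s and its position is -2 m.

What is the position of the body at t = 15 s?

On each constant-a segment, Δv = aΔt and Δx = v₀Δt + ½aΔt²; chain segment to segment.
0–3 s: v starts -4 m/s; Δx = -4·3 + ½·5·3² = 10.5 m; v ends 11 m/s.
3–8 s: v starts 11 m/s; Δx = 11·5 + ½·10·5² = 180 m; v ends 61 m/s.
8–12 s: v starts 61 m/s; Δx = 61·4 + ½·-12·4² = 148 m; v ends 13 m/s.
12–15 s: v starts 13 m/s; Δx = 13·3 + ½·-8·3² = 3 m; v ends -11 m/s.
x(15) = -2 + Σ Δx = 339.5 m.

339.5 m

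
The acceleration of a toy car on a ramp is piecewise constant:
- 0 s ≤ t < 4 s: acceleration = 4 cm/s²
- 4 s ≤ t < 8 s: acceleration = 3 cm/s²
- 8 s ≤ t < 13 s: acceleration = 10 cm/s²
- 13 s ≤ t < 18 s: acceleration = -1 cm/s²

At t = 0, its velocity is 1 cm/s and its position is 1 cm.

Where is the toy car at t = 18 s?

781.5 cm

On each constant-a segment, Δv = aΔt and Δx = v₀Δt + ½aΔt²; chain segment to segment.
0–4 s: v starts 1 cm/s; Δx = 1·4 + ½·4·4² = 36 cm; v ends 17 cm/s.
4–8 s: v starts 17 cm/s; Δx = 17·4 + ½·3·4² = 92 cm; v ends 29 cm/s.
8–13 s: v starts 29 cm/s; Δx = 29·5 + ½·10·5² = 270 cm; v ends 79 cm/s.
13–18 s: v starts 79 cm/s; Δx = 79·5 + ½·-1·5² = 382.5 cm; v ends 74 cm/s.
x(18) = 1 + Σ Δx = 781.5 cm.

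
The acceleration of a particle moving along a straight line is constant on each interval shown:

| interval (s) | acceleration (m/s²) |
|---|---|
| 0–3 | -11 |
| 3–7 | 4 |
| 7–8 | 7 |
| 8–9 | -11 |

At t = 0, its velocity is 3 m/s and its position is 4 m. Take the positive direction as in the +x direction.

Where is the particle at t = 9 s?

-147.5 m

On each constant-a segment, Δv = aΔt and Δx = v₀Δt + ½aΔt²; chain segment to segment.
0–3 s: v starts 3 m/s; Δx = 3·3 + ½·-11·3² = -40.5 m; v ends -30 m/s.
3–7 s: v starts -30 m/s; Δx = -30·4 + ½·4·4² = -88 m; v ends -14 m/s.
7–8 s: v starts -14 m/s; Δx = -14·1 + ½·7·1² = -10.5 m; v ends -7 m/s.
8–9 s: v starts -7 m/s; Δx = -7·1 + ½·-11·1² = -12.5 m; v ends -18 m/s.
x(9) = 4 + Σ Δx = -147.5 m.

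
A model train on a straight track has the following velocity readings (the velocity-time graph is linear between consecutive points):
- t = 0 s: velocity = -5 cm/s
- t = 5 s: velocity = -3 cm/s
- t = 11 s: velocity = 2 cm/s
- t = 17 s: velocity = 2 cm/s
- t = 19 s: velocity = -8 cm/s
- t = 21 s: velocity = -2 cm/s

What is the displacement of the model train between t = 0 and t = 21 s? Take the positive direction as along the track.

Displacement is the signed area under the v-t curve.
0–5 s: ½(-5 + -3)(5) = -20 cm
5–11 s: ½(-3 + 2)(6) = -3 cm
11–17 s: 2 × 6 = 12 cm
17–19 s: ½(2 + -8)(2) = -6 cm
19–21 s: ½(-8 + -2)(2) = -10 cm
Net displacement = -27 cm

-27 cm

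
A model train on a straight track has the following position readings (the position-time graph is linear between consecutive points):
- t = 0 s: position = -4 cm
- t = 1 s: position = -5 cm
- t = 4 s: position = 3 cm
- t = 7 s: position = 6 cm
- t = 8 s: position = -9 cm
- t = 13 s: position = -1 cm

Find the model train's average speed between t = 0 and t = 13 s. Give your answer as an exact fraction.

35/13 cm/s

Average speed = (total path length)/(elapsed time); on a piecewise-linear x-t graph the path length is Σ|Δx|.
0–1 s: |Δx| = |-5 − -4| = 1 cm
1–4 s: |Δx| = |3 − -5| = 8 cm
4–7 s: |Δx| = |6 − 3| = 3 cm
7–8 s: |Δx| = |-9 − 6| = 15 cm
8–13 s: |Δx| = |-1 − -9| = 8 cm
Total path = 35 cm; average speed = 35/13 = 35/13 cm/s.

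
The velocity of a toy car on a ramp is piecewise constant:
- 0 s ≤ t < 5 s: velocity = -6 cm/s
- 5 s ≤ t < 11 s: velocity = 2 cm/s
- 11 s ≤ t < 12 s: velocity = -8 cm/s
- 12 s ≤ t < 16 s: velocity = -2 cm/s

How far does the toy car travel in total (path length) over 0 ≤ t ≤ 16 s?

58 cm

Total distance travelled is ∫|v| dt — sum the magnitudes of each area piece.
0–5 s: |-6| × 5 = 30 cm
5–11 s: |2| × 6 = 12 cm
11–12 s: |-8| × 1 = 8 cm
12–16 s: |-2| × 4 = 8 cm
Total distance = 58 cm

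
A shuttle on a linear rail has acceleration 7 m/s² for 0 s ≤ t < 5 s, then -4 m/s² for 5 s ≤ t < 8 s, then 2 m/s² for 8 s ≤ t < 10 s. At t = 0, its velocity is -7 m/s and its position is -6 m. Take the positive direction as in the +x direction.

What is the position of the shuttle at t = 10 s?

On each constant-a segment, Δv = aΔt and Δx = v₀Δt + ½aΔt²; chain segment to segment.
0–5 s: v starts -7 m/s; Δx = -7·5 + ½·7·5² = 52.5 m; v ends 28 m/s.
5–8 s: v starts 28 m/s; Δx = 28·3 + ½·-4·3² = 66 m; v ends 16 m/s.
8–10 s: v starts 16 m/s; Δx = 16·2 + ½·2·2² = 36 m; v ends 20 m/s.
x(10) = -6 + Σ Δx = 148.5 m.

148.5 m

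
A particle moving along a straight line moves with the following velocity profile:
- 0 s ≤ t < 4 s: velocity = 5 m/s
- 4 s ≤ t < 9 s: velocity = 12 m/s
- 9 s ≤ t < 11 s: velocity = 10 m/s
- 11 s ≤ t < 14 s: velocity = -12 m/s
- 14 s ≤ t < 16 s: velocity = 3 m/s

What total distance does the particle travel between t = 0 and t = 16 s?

Total distance travelled is ∫|v| dt — sum the magnitudes of each area piece.
0–4 s: |5| × 4 = 20 m
4–9 s: |12| × 5 = 60 m
9–11 s: |10| × 2 = 20 m
11–14 s: |-12| × 3 = 36 m
14–16 s: |3| × 2 = 6 m
Total distance = 142 m

142 m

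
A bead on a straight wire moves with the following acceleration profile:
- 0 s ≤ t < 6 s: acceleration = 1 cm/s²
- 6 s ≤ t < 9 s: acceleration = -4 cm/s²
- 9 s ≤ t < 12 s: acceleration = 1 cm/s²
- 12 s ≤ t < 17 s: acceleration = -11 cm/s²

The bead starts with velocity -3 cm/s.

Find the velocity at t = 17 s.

-61 cm/s

Δv equals the area under the a-t graph; then v = v₀ + Δv.
0–6 s: 1 × 6 = 6 cm/s
6–9 s: -4 × 3 = -12 cm/s
9–12 s: 1 × 3 = 3 cm/s
12–17 s: -11 × 5 = -55 cm/s
Δv = -58 cm/s, so v(17) = -3 + (-58) = -61 cm/s.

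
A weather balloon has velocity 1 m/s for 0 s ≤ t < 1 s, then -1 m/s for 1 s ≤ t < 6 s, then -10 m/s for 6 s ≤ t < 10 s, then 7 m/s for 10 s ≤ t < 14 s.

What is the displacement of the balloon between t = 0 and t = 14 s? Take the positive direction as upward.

Net displacement equals the area under the velocity-time graph (areas below the axis count negative).
0–1 s: 1 × 1 = 1 m
1–6 s: -1 × 5 = -5 m
6–10 s: -10 × 4 = -40 m
10–14 s: 7 × 4 = 28 m
Net displacement = -16 m

-16 m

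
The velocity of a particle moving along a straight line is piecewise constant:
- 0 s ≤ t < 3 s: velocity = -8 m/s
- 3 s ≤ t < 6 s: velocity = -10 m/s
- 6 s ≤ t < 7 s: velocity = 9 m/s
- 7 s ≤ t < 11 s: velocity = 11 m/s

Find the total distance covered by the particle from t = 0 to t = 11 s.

107 m

Total distance travelled is ∫|v| dt — sum the magnitudes of each area piece.
0–3 s: |-8| × 3 = 24 m
3–6 s: |-10| × 3 = 30 m
6–7 s: |9| × 1 = 9 m
7–11 s: |11| × 4 = 44 m
Total distance = 107 m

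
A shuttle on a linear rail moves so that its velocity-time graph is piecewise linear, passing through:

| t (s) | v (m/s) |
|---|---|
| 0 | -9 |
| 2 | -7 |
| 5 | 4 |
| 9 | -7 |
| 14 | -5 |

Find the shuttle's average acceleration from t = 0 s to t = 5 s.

2.6 m/s²

Average acceleration = Δv/Δt = (4 − -9)/(5 − 0) = 2.6 m/s².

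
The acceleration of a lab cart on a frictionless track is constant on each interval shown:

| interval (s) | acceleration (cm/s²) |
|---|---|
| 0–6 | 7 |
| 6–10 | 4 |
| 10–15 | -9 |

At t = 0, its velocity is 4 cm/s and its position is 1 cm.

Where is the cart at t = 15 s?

On each constant-a segment, Δv = aΔt and Δx = v₀Δt + ½aΔt²; chain segment to segment.
0–6 s: v starts 4 cm/s; Δx = 4·6 + ½·7·6² = 150 cm; v ends 46 cm/s.
6–10 s: v starts 46 cm/s; Δx = 46·4 + ½·4·4² = 216 cm; v ends 62 cm/s.
10–15 s: v starts 62 cm/s; Δx = 62·5 + ½·-9·5² = 197.5 cm; v ends 17 cm/s.
x(15) = 1 + Σ Δx = 564.5 cm.

564.5 cm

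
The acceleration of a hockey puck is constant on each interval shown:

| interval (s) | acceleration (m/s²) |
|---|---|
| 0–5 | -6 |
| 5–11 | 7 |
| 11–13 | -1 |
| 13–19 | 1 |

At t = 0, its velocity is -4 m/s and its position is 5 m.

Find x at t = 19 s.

-100 m

On each constant-a segment, Δv = aΔt and Δx = v₀Δt + ½aΔt²; chain segment to segment.
0–5 s: v starts -4 m/s; Δx = -4·5 + ½·-6·5² = -95 m; v ends -34 m/s.
5–11 s: v starts -34 m/s; Δx = -34·6 + ½·7·6² = -78 m; v ends 8 m/s.
11–13 s: v starts 8 m/s; Δx = 8·2 + ½·-1·2² = 14 m; v ends 6 m/s.
13–19 s: v starts 6 m/s; Δx = 6·6 + ½·1·6² = 54 m; v ends 12 m/s.
x(19) = 5 + Σ Δx = -100 m.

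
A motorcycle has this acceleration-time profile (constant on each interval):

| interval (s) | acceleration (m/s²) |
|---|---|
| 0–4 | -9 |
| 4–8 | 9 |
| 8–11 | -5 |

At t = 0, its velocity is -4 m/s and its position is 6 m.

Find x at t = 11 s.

-204.5 m

On each constant-a segment, Δv = aΔt and Δx = v₀Δt + ½aΔt²; chain segment to segment.
0–4 s: v starts -4 m/s; Δx = -4·4 + ½·-9·4² = -88 m; v ends -40 m/s.
4–8 s: v starts -40 m/s; Δx = -40·4 + ½·9·4² = -88 m; v ends -4 m/s.
8–11 s: v starts -4 m/s; Δx = -4·3 + ½·-5·3² = -34.5 m; v ends -19 m/s.
x(11) = 6 + Σ Δx = -204.5 m.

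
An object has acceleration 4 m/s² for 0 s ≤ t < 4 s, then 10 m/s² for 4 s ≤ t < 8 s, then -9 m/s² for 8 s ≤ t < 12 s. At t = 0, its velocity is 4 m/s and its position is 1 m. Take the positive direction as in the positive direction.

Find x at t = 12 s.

377 m

On each constant-a segment, Δv = aΔt and Δx = v₀Δt + ½aΔt²; chain segment to segment.
0–4 s: v starts 4 m/s; Δx = 4·4 + ½·4·4² = 48 m; v ends 20 m/s.
4–8 s: v starts 20 m/s; Δx = 20·4 + ½·10·4² = 160 m; v ends 60 m/s.
8–12 s: v starts 60 m/s; Δx = 60·4 + ½·-9·4² = 168 m; v ends 24 m/s.
x(12) = 1 + Σ Δx = 377 m.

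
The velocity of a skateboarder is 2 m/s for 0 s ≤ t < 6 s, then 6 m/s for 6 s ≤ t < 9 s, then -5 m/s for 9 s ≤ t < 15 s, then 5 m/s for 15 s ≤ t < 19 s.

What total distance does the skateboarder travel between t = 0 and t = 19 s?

Total distance travelled is ∫|v| dt — sum the magnitudes of each area piece.
0–6 s: |2| × 6 = 12 m
6–9 s: |6| × 3 = 18 m
9–15 s: |-5| × 6 = 30 m
15–19 s: |5| × 4 = 20 m
Total distance = 80 m

80 m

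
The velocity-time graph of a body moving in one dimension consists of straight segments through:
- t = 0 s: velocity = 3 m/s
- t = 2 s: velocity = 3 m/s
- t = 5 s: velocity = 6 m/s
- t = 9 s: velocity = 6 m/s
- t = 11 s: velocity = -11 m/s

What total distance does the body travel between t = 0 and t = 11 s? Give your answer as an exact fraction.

1793/34 m

Total distance travelled is ∫|v| dt — sum the magnitudes of each area piece.
0–2 s: |3| × 2 = 6 m
2–5 s: |½(3 + 6)(3)| = 13.5 m
5–9 s: |6| × 4 = 24 m
9–11 s: v = 0 at t = 165/17 s; triangle areas 36/17 + 121/17 = 157/17 m
Total distance = 1793/34 m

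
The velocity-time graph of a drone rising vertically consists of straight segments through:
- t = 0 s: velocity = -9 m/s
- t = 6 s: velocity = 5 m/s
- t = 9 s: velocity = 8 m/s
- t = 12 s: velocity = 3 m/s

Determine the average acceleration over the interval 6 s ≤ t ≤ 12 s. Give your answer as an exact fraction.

Average acceleration = Δv/Δt = (3 − 5)/(12 − 6) = -1/3 m/s².

-1/3 m/s²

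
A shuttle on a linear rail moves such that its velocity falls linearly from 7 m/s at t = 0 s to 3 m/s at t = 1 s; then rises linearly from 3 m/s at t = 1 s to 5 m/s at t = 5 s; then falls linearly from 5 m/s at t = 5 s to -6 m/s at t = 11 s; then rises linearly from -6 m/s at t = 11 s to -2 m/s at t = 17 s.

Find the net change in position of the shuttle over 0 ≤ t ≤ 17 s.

Net displacement equals the area under the velocity-time graph (areas below the axis count negative).
0–1 s: ½(7 + 3)(1) = 5 m
1–5 s: ½(3 + 5)(4) = 16 m
5–11 s: ½(5 + -6)(6) = -3 m
11–17 s: ½(-6 + -2)(6) = -24 m
Net displacement = -6 m

-6 m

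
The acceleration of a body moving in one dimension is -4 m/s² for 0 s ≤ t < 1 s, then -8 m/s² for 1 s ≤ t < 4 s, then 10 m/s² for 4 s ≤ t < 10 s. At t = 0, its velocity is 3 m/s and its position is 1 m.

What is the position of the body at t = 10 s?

-7 m

On each constant-a segment, Δv = aΔt and Δx = v₀Δt + ½aΔt²; chain segment to segment.
0–1 s: v starts 3 m/s; Δx = 3·1 + ½·-4·1² = 1 m; v ends -1 m/s.
1–4 s: v starts -1 m/s; Δx = -1·3 + ½·-8·3² = -39 m; v ends -25 m/s.
4–10 s: v starts -25 m/s; Δx = -25·6 + ½·10·6² = 30 m; v ends 35 m/s.
x(10) = 1 + Σ Δx = -7 m.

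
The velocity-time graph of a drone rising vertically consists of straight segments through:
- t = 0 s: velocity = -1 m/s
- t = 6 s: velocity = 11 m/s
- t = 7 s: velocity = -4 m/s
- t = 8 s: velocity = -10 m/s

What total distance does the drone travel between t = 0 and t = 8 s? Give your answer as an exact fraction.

631/15 m

Distance (not displacement) is the total path length: add the absolute areas under v-t.
0–6 s: v = 0 at t = 0.5 s; triangle areas 0.25 + 30.25 = 30.5 m
6–7 s: v = 0 at t = 101/15 s; triangle areas 121/30 + 8/15 = 137/30 m
7–8 s: |½(-4 + -10)(1)| = 7 m
Total distance = 631/15 m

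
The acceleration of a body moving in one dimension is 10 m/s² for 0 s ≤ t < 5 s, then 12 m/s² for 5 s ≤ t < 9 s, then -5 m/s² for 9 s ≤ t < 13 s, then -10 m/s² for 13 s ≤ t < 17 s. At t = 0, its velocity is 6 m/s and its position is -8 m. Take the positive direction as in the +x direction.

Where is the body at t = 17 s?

1099 m

On each constant-a segment, Δv = aΔt and Δx = v₀Δt + ½aΔt²; chain segment to segment.
0–5 s: v starts 6 m/s; Δx = 6·5 + ½·10·5² = 155 m; v ends 56 m/s.
5–9 s: v starts 56 m/s; Δx = 56·4 + ½·12·4² = 320 m; v ends 104 m/s.
9–13 s: v starts 104 m/s; Δx = 104·4 + ½·-5·4² = 376 m; v ends 84 m/s.
13–17 s: v starts 84 m/s; Δx = 84·4 + ½·-10·4² = 256 m; v ends 44 m/s.
x(17) = -8 + Σ Δx = 1099 m.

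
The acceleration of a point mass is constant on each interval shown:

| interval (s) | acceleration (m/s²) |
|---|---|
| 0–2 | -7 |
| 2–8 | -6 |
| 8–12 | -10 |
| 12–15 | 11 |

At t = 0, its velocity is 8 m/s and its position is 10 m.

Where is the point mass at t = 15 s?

-576.5 m

On each constant-a segment, Δv = aΔt and Δx = v₀Δt + ½aΔt²; chain segment to segment.
0–2 s: v starts 8 m/s; Δx = 8·2 + ½·-7·2² = 2 m; v ends -6 m/s.
2–8 s: v starts -6 m/s; Δx = -6·6 + ½·-6·6² = -144 m; v ends -42 m/s.
8–12 s: v starts -42 m/s; Δx = -42·4 + ½·-10·4² = -248 m; v ends -82 m/s.
12–15 s: v starts -82 m/s; Δx = -82·3 + ½·11·3² = -196.5 m; v ends -49 m/s.
x(15) = 10 + Σ Δx = -576.5 m.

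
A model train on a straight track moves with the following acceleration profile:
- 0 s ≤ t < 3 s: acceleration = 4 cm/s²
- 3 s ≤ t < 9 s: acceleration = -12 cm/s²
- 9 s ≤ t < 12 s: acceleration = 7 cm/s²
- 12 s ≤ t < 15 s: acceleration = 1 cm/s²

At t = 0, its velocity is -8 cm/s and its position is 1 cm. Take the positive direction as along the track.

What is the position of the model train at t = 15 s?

On each constant-a segment, Δv = aΔt and Δx = v₀Δt + ½aΔt²; chain segment to segment.
0–3 s: v starts -8 cm/s; Δx = -8·3 + ½·4·3² = -6 cm; v ends 4 cm/s.
3–9 s: v starts 4 cm/s; Δx = 4·6 + ½·-12·6² = -192 cm; v ends -68 cm/s.
9–12 s: v starts -68 cm/s; Δx = -68·3 + ½·7·3² = -172.5 cm; v ends -47 cm/s.
12–15 s: v starts -47 cm/s; Δx = -47·3 + ½·1·3² = -136.5 cm; v ends -44 cm/s.
x(15) = 1 + Σ Δx = -506 cm.

-506 cm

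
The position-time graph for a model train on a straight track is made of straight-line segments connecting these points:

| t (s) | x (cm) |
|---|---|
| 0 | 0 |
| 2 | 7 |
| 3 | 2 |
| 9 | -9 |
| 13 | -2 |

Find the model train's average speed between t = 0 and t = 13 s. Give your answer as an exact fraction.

Average speed = (total path length)/(elapsed time); on a piecewise-linear x-t graph the path length is Σ|Δx|.
0–2 s: |Δx| = |7 − 0| = 7 cm
2–3 s: |Δx| = |2 − 7| = 5 cm
3–9 s: |Δx| = |-9 − 2| = 11 cm
9–13 s: |Δx| = |-2 − -9| = 7 cm
Total path = 30 cm; average speed = 30/13 = 30/13 cm/s.

30/13 cm/s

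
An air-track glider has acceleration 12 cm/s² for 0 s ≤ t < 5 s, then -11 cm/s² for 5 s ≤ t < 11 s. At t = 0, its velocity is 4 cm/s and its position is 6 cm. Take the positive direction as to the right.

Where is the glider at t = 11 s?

On each constant-a segment, Δv = aΔt and Δx = v₀Δt + ½aΔt²; chain segment to segment.
0–5 s: v starts 4 cm/s; Δx = 4·5 + ½·12·5² = 170 cm; v ends 64 cm/s.
5–11 s: v starts 64 cm/s; Δx = 64·6 + ½·-11·6² = 186 cm; v ends -2 cm/s.
x(11) = 6 + Σ Δx = 362 cm.

362 cm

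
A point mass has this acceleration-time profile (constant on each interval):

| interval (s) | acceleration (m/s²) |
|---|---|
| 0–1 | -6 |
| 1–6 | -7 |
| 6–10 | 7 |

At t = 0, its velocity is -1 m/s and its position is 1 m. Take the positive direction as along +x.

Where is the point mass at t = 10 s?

-237.5 m

On each constant-a segment, Δv = aΔt and Δx = v₀Δt + ½aΔt²; chain segment to segment.
0–1 s: v starts -1 m/s; Δx = -1·1 + ½·-6·1² = -4 m; v ends -7 m/s.
1–6 s: v starts -7 m/s; Δx = -7·5 + ½·-7·5² = -122.5 m; v ends -42 m/s.
6–10 s: v starts -42 m/s; Δx = -42·4 + ½·7·4² = -112 m; v ends -14 m/s.
x(10) = 1 + Σ Δx = -237.5 m.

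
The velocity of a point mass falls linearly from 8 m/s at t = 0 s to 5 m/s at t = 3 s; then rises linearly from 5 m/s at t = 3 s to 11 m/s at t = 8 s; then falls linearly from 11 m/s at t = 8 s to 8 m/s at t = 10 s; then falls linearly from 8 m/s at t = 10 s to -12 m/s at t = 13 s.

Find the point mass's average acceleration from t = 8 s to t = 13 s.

Average acceleration = Δv/Δt = (-12 − 11)/(13 − 8) = -4.6 m/s².

-4.6 m/s²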